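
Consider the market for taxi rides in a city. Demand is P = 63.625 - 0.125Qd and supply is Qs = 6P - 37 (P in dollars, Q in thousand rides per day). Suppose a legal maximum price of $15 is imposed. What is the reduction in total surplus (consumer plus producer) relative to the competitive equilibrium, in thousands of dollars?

3024

Rearranging demand gives Qd = 509 - 8P. Setting quantity demanded equal to quantity supplied, 509 - 8P = 6P - 37, gives P* = 39 and Q* = 197.
The ceiling of 15 is below the equilibrium price 39, so it binds.
At P = 15: Qd = 509 - 8·15 = 389 and Qs = 6·15 - 37 = 53.
Quantity traded falls to 53. At Q = 53 the demand price is (509 - 53)/8 = 57 and the supply price is (37 + 53)/6 = 15.
Deadweight loss = ½ · (57 - 15) · (197 - 53) = ½ · 42 · 144 = 3024.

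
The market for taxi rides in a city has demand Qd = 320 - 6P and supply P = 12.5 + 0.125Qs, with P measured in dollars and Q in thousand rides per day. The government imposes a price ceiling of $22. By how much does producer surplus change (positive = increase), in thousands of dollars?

-864

Rearranging supply gives Qs = 8P - 100. Setting quantity demanded equal to quantity supplied, 320 - 6P = 8P - 100, gives P* = 30 and Q* = 140.
The ceiling of 22 is below the equilibrium price 30, so it binds.
At P = 22: Qd = 320 - 6·22 = 188 and Qs = 8·22 - 100 = 76.
Producer surplus without the control is ½ · (30 - 12.5) · 140 = 1225.
With the ceiling, producers sell 76 units at 22, so PS = ½ · (22 - 12.5) · 76 = 361.
Change in producer surplus = 361 - 1225 = -864.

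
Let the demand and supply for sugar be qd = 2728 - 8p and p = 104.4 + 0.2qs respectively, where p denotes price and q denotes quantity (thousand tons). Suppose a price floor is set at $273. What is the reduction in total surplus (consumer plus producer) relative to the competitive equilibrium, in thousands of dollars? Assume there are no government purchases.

Rearranging supply gives qs = 5p - 522. In a free market, 2728 - 8p = 5p - 522 gives the equilibrium p* = 250, q* = 728.
Because the floor (273) lies above the market-clearing price, it is binding.
At p = 273: qd = 2728 - 8·273 = 544 and qs = 5·273 - 522 = 843.
Quantity traded falls to 544. At q = 544 the demand price is (2728 - 544)/8 = 273 and the supply price is (522 + 544)/5 = 213.2.
Deadweight loss = ½ · (273 - 213.2) · (728 - 544) = ½ · 59.8 · 184 = 5501.6.

5501.6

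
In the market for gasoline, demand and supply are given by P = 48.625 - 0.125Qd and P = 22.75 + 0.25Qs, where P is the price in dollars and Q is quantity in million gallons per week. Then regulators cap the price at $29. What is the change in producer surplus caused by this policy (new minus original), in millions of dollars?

-517

Rearranging demand gives Qd = 389 - 8P; rearranging supply gives Qs = 4P - 91. Equilibrium: 389 - 8P = 4P - 91, so 480 = 12P and P* = 40, Q* = 69.
The ceiling of 29 is below the equilibrium price 40, so it binds.
At P = 29: Qd = 389 - 8·29 = 157 and Qs = 4·29 - 91 = 25.
Producer surplus without the control is ½ · (40 - 22.75) · 69 = 595.125.
With the ceiling, producers sell 25 units at 29, so PS = ½ · (29 - 22.75) · 25 = 78.125.
Change in producer surplus = 78.125 - 595.125 = -517.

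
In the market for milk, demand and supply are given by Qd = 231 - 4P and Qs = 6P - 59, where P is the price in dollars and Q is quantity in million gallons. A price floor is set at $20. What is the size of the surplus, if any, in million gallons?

0

Setting quantity demanded equal to quantity supplied, 231 - 4P = 6P - 59, gives P* = 29 and Q* = 115.
Since 20 is below P* = 29, the floor does not bind and the free-market outcome prevails.
Since the control does not bind, there is no surplus.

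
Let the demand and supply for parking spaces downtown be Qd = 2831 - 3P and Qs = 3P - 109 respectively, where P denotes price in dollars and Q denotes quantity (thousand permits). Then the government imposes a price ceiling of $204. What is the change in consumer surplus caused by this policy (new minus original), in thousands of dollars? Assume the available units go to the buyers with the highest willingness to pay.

Setting quantity demanded equal to quantity supplied, 2831 - 3P = 3P - 109, gives P* = 490 and Q* = 1361.
The ceiling of 204 is below the equilibrium price 490, so it binds.
At P = 204: Qd = 2831 - 3·204 = 2219 and Qs = 3·204 - 109 = 503.
Consumer surplus without the control is ½ · (2831/3 - 490) · 1361 = 1852321/6.
With the ceiling, 503 units are sold at 204 (assume they go to the highest-value buyers). The demand price at Q = 503 is 776, so CS = ½ · [(2831/3 - 204) + (776 - 204)] · 503 = 1979305/6.
Change in consumer surplus = 1979305/6 - 1852321/6 = 21164.

21164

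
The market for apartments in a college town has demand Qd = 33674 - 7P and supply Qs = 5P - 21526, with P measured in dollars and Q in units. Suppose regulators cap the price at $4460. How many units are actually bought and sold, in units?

774

Equilibrium: 33674 - 7P = 5P - 21526, so 55200 = 12P and P* = 4600, Q* = 1474.
The ceiling of 4460 is below the equilibrium price 4600, so it binds.
At P = 4460: Qd = 33674 - 7·4460 = 2454 and Qs = 5·4460 - 21526 = 774.
The quantity actually transacted is the short side, supply: 774.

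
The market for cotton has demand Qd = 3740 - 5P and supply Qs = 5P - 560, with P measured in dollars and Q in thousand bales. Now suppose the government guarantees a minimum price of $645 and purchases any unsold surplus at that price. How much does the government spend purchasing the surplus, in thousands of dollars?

Without the control the market clears where 3740 - 5P = 5P - 560, i.e. P* = 430 and Q* = 1590.
Because the floor (645) lies above the market-clearing price, it is binding.
At P = 645: Qd = 3740 - 5·645 = 515 and Qs = 5·645 - 560 = 2665.
Surplus = Qs - Qd = 2150.
Government expenditure = surplus × support price = 2150 × 645 = 1386750.

1386750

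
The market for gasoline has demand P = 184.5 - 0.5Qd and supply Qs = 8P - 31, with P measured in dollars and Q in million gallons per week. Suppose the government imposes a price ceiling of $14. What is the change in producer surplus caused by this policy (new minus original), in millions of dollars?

-4810

Rearranging demand gives Qd = 369 - 2P. Equilibrium: 369 - 2P = 8P - 31, so 400 = 10P and P* = 40, Q* = 289.
Since 14 < 40, the ceiling is binding.
At P = 14: Qd = 369 - 2·14 = 341 and Qs = 8·14 - 31 = 81.
Producer surplus without the control is ½ · (40 - 3.875) · 289 = 5220.0625.
With the ceiling, producers sell 81 units at 14, so PS = ½ · (14 - 3.875) · 81 = 410.0625.
Change in producer surplus = 410.0625 - 5220.0625 = -4810.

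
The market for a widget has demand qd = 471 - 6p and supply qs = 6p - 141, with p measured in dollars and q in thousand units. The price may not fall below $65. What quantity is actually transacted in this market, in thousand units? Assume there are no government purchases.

Setting quantity demanded equal to quantity supplied, 471 - 6p = 6p - 141, gives p* = 51 and q* = 165.
Because the floor (65) lies above the market-clearing price, it is binding.
At p = 65: qd = 471 - 6·65 = 81 and qs = 6·65 - 141 = 249.
The quantity actually transacted is the short side, demand: 81.

81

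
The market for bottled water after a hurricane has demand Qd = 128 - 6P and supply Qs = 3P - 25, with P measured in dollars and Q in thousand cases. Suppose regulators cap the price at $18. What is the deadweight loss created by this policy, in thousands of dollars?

0

In a free market, 128 - 6P = 3P - 25 gives the equilibrium P* = 17, Q* = 26.
The ceiling of 18 is above the equilibrium price 17, so it is not binding; the market clears at P* = 17, Q* = 26.
Since the control does not bind, no trades are prevented and deadweight loss is zero.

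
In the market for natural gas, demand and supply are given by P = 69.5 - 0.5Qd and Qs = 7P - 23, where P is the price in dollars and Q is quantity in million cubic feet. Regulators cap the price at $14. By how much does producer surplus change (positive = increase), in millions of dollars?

Rearranging demand gives Qd = 139 - 2P. In a free market, 139 - 2P = 7P - 23 gives the equilibrium P* = 18, Q* = 103.
Since 14 < 18, the ceiling is binding.
At P = 14: Qd = 139 - 2·14 = 111 and Qs = 7·14 - 23 = 75.
Producer surplus without the control is ½ · (18 - 23/7) · 103 = 10609/14.
With the ceiling, producers sell 75 units at 14, so PS = ½ · (14 - 23/7) · 75 = 5625/14.
Change in producer surplus = 5625/14 - 10609/14 = -356.

-356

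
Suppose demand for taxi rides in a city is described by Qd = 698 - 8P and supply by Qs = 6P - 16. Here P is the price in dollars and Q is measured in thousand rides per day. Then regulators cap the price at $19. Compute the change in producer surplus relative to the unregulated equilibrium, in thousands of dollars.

-6208

In a free market, 698 - 8P = 6P - 16 gives the equilibrium P* = 51, Q* = 290.
Because the ceiling (19) lies below the market-clearing price, it is binding.
At P = 19: Qd = 698 - 8·19 = 546 and Qs = 6·19 - 16 = 98.
Producer surplus without the control is ½ · (51 - 8/3) · 290 = 21025/3.
With the ceiling, producers sell 98 units at 19, so PS = ½ · (19 - 8/3) · 98 = 2401/3.
Change in producer surplus = 2401/3 - 21025/3 = -6208.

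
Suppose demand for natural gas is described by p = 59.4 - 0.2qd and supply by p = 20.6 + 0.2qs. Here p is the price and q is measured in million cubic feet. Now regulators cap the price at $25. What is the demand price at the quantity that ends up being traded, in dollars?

55

Rearranging demand gives qd = 297 - 5p; rearranging supply gives qs = 5p - 103. In a free market, 297 - 5p = 5p - 103 gives the equilibrium p* = 40, q* = 97.
The ceiling of 25 is below the equilibrium price 40, so it binds.
At p = 25: qd = 297 - 5·25 = 172 and qs = 5·25 - 103 = 22.
Only 22 units reach the market. On the demand curve, the marginal buyer's willingness to pay at q = 22 is (297 - 22)/5 = 55.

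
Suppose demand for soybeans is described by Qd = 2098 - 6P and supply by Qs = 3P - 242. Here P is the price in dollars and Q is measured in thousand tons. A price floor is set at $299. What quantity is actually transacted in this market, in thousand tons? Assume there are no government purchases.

304

Setting quantity demanded equal to quantity supplied, 2098 - 6P = 3P - 242, gives P* = 260 and Q* = 538.
Because the floor (299) lies above the market-clearing price, it is binding.
At P = 299: Qd = 2098 - 6·299 = 304 and Qs = 3·299 - 242 = 655.
The quantity actually transacted is the short side, demand: 304.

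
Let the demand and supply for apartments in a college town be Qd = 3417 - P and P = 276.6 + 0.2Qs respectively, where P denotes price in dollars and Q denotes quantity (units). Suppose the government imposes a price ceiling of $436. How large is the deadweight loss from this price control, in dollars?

Rearranging supply gives Qs = 5P - 1383. Without the control the market clears where 3417 - P = 5P - 1383, i.e. P* = 800 and Q* = 2617.
Because the ceiling (436) lies below the market-clearing price, it is binding.
At P = 436: Qd = 3417 - 436 = 2981 and Qs = 5·436 - 1383 = 797.
Quantity traded falls to 797. At Q = 797 the demand price is 3417 - 797 = 2620 and the supply price is (1383 + 797)/5 = 436.
Deadweight loss = ½ · (2620 - 436) · (2617 - 797) = ½ · 2184 · 1820 = 1987440.

1987440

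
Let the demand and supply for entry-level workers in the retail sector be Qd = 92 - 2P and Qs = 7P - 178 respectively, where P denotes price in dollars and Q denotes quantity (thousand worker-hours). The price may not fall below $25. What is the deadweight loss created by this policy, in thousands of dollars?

In a free market, 92 - 2P = 7P - 178 gives the equilibrium P* = 30, Q* = 32.
The floor of 25 is below the equilibrium price 30, so it is not binding; the market clears at P* = 30, Q* = 32.
Since the control does not bind, no trades are prevented and deadweight loss is zero.

0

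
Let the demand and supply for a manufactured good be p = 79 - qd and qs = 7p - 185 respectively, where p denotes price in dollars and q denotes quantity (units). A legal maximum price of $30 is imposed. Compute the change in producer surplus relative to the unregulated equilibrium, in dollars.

Rearranging demand gives qd = 79 - p. Without the control the market clears where 79 - p = 7p - 185, i.e. p* = 33 and q* = 46.
Since 30 < 33, the ceiling is binding.
At p = 30: qd = 79 - 30 = 49 and qs = 7·30 - 185 = 25.
Producer surplus without the control is ½ · (33 - 185/7) · 46 = 1058/7.
With the ceiling, producers sell 25 units at 30, so PS = ½ · (30 - 185/7) · 25 = 625/14.
Change in producer surplus = 625/14 - 1058/7 = -106.5.

-106.5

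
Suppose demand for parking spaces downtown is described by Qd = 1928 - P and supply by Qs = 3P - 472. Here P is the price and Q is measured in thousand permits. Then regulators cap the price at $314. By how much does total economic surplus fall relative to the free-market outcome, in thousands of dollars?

490776

Setting quantity demanded equal to quantity supplied, 1928 - P = 3P - 472, gives P* = 600 and Q* = 1328.
Since 314 < 600, the ceiling is binding.
At P = 314: Qd = 1928 - 314 = 1614 and Qs = 3·314 - 472 = 470.
Quantity traded falls to 470. At Q = 470 the demand price is 1928 - 470 = 1458 and the supply price is (472 + 470)/3 = 314.
Deadweight loss = ½ · (1458 - 314) · (1328 - 470) = ½ · 1144 · 858 = 490776.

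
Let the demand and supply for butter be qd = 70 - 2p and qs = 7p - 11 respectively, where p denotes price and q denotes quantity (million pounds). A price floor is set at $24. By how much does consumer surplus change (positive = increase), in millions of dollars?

-555

Without the control the market clears where 70 - 2p = 7p - 11, i.e. p* = 9 and q* = 52.
Since 24 > 9, the floor is binding.
At p = 24: qd = 70 - 2·24 = 22 and qs = 7·24 - 11 = 157.
Consumer surplus without the control is ½ · (35 - 9) · 52 = 676.
With the floor, consumers buy 22 units at 24, so CS = ½ · (35 - 24) · 22 = 121.
Change in consumer surplus = 121 - 676 = -555.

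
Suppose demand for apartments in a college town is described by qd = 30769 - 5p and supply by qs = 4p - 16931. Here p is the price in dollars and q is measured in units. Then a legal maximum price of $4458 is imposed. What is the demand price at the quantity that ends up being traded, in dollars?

5973.6

Equilibrium: 30769 - 5p = 4p - 16931, so 47700 = 9p and p* = 5300, q* = 4269.
Because the ceiling (4458) lies below the market-clearing price, it is binding.
At p = 4458: qd = 30769 - 5·4458 = 8479 and qs = 4·4458 - 16931 = 901.
Only 901 units reach the market. On the demand curve, the marginal buyer's willingness to pay at q = 901 is (30769 - 901)/5 = 5973.6.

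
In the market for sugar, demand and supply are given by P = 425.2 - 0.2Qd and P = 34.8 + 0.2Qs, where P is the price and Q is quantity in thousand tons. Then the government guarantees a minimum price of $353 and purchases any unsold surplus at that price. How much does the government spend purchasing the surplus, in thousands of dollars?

Rearranging demand gives Qd = 2126 - 5P; rearranging supply gives Qs = 5P - 174. Without the control the market clears where 2126 - 5P = 5P - 174, i.e. P* = 230 and Q* = 976.
Because the floor (353) lies above the market-clearing price, it is binding.
At P = 353: Qd = 2126 - 5·353 = 361 and Qs = 5·353 - 174 = 1591.
Surplus = Qs - Qd = 1230.
Government expenditure = surplus × support price = 1230 × 353 = 434190.

434190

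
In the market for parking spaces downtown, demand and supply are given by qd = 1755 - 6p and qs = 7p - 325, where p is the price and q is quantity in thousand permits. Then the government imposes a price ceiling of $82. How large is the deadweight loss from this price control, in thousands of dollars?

In a free market, 1755 - 6p = 7p - 325 gives the equilibrium p* = 160, q* = 795.
The ceiling of 82 is below the equilibrium price 160, so it binds.
At p = 82: qd = 1755 - 6·82 = 1263 and qs = 7·82 - 325 = 249.
Quantity traded falls to 249. At q = 249 the demand price is (1755 - 249)/6 = 251 and the supply price is (325 + 249)/7 = 82.
Deadweight loss = ½ · (251 - 82) · (795 - 249) = ½ · 169 · 546 = 46137.

46137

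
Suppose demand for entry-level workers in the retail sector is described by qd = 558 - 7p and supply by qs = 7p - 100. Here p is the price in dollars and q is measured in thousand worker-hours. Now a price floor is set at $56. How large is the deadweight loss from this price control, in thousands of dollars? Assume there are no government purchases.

Equilibrium: 558 - 7p = 7p - 100, so 658 = 14p and p* = 47, q* = 229.
The floor of 56 is above the equilibrium price 47, so it binds.
At p = 56: qd = 558 - 7·56 = 166 and qs = 7·56 - 100 = 292.
Quantity traded falls to 166. At q = 166 the demand price is (558 - 166)/7 = 56 and the supply price is (100 + 166)/7 = 38.
Deadweight loss = ½ · (56 - 38) · (229 - 166) = ½ · 18 · 63 = 567.

567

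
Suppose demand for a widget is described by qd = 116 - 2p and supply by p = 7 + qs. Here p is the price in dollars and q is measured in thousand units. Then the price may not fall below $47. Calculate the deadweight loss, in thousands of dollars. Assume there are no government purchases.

108

Rearranging supply gives qs = p - 7. In a free market, 116 - 2p = p - 7 gives the equilibrium p* = 41, q* = 34.
Since 47 > 41, the floor is binding.
At p = 47: qd = 116 - 2·47 = 22 and qs = 47 - 7 = 40.
Quantity traded falls to 22. At q = 22 the demand price is (116 - 22)/2 = 47 and the supply price is 7 + 22 = 29.
Deadweight loss = ½ · (47 - 29) · (34 - 22) = ½ · 18 · 12 = 108.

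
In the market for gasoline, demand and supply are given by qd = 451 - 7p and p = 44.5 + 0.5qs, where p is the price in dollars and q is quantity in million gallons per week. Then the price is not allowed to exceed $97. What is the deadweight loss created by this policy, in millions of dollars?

Rearranging supply gives qs = 2p - 89. Equilibrium: 451 - 7p = 2p - 89, so 540 = 9p and p* = 60, q* = 31.
The ceiling of 97 is above the equilibrium price 60, so it is not binding; the market clears at p* = 60, q* = 31.
Since the control does not bind, no trades are prevented and deadweight loss is zero.

0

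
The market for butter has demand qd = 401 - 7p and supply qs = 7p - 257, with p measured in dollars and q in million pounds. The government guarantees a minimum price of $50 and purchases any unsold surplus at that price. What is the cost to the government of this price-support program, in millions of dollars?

In a free market, 401 - 7p = 7p - 257 gives the equilibrium p* = 47, q* = 72.
The floor of 50 is above the equilibrium price 47, so it binds.
At p = 50: qd = 401 - 7·50 = 51 and qs = 7·50 - 257 = 93.
Surplus = qs - qd = 42.
Government expenditure = surplus × support price = 42 × 50 = 2100.

2100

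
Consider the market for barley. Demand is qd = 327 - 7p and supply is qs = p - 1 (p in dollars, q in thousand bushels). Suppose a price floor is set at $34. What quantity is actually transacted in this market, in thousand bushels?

Without the control the market clears where 327 - 7p = p - 1, i.e. p* = 41 and q* = 40.
Since 34 is below p* = 41, the floor does not bind and the free-market outcome prevails.

40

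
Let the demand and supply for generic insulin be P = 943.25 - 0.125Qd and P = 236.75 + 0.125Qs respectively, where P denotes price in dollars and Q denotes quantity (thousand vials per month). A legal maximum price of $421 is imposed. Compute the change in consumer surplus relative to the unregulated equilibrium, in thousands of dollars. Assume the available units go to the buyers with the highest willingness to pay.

Rearranging demand gives Qd = 7546 - 8P; rearranging supply gives Qs = 8P - 1894. Without the control the market clears where 7546 - 8P = 8P - 1894, i.e. P* = 590 and Q* = 2826.
The ceiling of 421 is below the equilibrium price 590, so it binds.
At P = 421: Qd = 7546 - 8·421 = 4178 and Qs = 8·421 - 1894 = 1474.
Consumer surplus without the control is ½ · (943.25 - 590) · 2826 = 499142.25.
With the ceiling, 1474 units are sold at 421 (assume they go to the highest-value buyers). The demand price at Q = 1474 is 759, so CS = ½ · [(943.25 - 421) + (759 - 421)] · 1474 = 634004.25.
Change in consumer surplus = 634004.25 - 499142.25 = 134862.

134862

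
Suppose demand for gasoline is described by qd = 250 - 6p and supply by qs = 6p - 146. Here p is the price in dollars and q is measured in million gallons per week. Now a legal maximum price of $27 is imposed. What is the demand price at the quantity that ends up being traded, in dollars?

Equilibrium: 250 - 6p = 6p - 146, so 396 = 12p and p* = 33, q* = 52.
Since 27 < 33, the ceiling is binding.
At p = 27: qd = 250 - 6·27 = 88 and qs = 6·27 - 146 = 16.
Only 16 units reach the market. On the demand curve, the marginal buyer's willingness to pay at q = 16 is (250 - 16)/6 = 39.

39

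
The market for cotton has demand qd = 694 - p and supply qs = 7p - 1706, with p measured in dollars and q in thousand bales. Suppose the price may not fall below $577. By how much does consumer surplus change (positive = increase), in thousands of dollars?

In a free market, 694 - p = 7p - 1706 gives the equilibrium p* = 300, q* = 394.
Because the floor (577) lies above the market-clearing price, it is binding.
At p = 577: qd = 694 - 577 = 117 and qs = 7·577 - 1706 = 2333.
Consumer surplus without the control is ½ · (694 - 300) · 394 = 77618.
With the floor, consumers buy 117 units at 577, so CS = ½ · (694 - 577) · 117 = 6844.5.
Change in consumer surplus = 6844.5 - 77618 = -70773.5.

-70773.5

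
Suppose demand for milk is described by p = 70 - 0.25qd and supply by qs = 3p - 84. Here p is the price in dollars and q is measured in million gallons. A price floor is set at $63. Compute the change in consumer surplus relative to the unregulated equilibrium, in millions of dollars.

-550

Rearranging demand gives qd = 280 - 4p. Equilibrium: 280 - 4p = 3p - 84, so 364 = 7p and p* = 52, q* = 72.
The floor of 63 is above the equilibrium price 52, so it binds.
At p = 63: qd = 280 - 4·63 = 28 and qs = 3·63 - 84 = 105.
Consumer surplus without the control is ½ · (70 - 52) · 72 = 648.
With the floor, consumers buy 28 units at 63, so CS = ½ · (70 - 63) · 28 = 98.
Change in consumer surplus = 98 - 648 = -550.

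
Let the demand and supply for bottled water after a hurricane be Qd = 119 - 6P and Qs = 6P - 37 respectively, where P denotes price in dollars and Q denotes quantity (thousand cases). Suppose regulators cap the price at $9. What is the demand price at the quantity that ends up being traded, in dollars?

Without the control the market clears where 119 - 6P = 6P - 37, i.e. P* = 13 and Q* = 41.
Because the ceiling (9) lies below the market-clearing price, it is binding.
At P = 9: Qd = 119 - 6·9 = 65 and Qs = 6·9 - 37 = 17.
Only 17 units reach the market. On the demand curve, the marginal buyer's willingness to pay at Q = 17 is (119 - 17)/6 = 17.

17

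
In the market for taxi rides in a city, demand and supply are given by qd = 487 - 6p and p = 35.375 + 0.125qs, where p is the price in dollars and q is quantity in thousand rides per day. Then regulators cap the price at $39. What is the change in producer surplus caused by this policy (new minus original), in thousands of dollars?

Rearranging supply gives qs = 8p - 283. Without the control the market clears where 487 - 6p = 8p - 283, i.e. p* = 55 and q* = 157.
The ceiling of 39 is below the equilibrium price 55, so it binds.
At p = 39: qd = 487 - 6·39 = 253 and qs = 8·39 - 283 = 29.
Producer surplus without the control is ½ · (55 - 35.375) · 157 = 1540.5625.
With the ceiling, producers sell 29 units at 39, so PS = ½ · (39 - 35.375) · 29 = 52.5625.
Change in producer surplus = 52.5625 - 1540.5625 = -1488.

-1488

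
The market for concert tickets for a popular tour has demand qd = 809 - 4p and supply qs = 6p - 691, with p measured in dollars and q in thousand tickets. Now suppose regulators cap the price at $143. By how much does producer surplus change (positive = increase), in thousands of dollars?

In a free market, 809 - 4p = 6p - 691 gives the equilibrium p* = 150, q* = 209.
Because the ceiling (143) lies below the market-clearing price, it is binding.
At p = 143: qd = 809 - 4·143 = 237 and qs = 6·143 - 691 = 167.
Producer surplus without the control is ½ · (150 - 691/6) · 209 = 43681/12.
With the ceiling, producers sell 167 units at 143, so PS = ½ · (143 - 691/6) · 167 = 27889/12.
Change in producer surplus = 27889/12 - 43681/12 = -1316.

-1316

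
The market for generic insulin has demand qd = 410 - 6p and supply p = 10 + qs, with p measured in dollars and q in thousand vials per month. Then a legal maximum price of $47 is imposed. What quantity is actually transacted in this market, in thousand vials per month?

Rearranging supply gives qs = p - 10. In a free market, 410 - 6p = p - 10 gives the equilibrium p* = 60, q* = 50.
Since 47 < 60, the ceiling is binding.
At p = 47: qd = 410 - 6·47 = 128 and qs = 47 - 10 = 37.
The quantity actually transacted is the short side, supply: 37.

37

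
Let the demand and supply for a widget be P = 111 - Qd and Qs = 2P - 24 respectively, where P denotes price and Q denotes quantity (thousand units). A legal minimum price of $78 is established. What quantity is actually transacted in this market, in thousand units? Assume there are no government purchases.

33

Rearranging demand gives Qd = 111 - P. Setting quantity demanded equal to quantity supplied, 111 - P = 2P - 24, gives P* = 45 and Q* = 66.
The floor of 78 is above the equilibrium price 45, so it binds.
At P = 78: Qd = 111 - 78 = 33 and Qs = 2·78 - 24 = 132.
The quantity actually transacted is the short side, demand: 33.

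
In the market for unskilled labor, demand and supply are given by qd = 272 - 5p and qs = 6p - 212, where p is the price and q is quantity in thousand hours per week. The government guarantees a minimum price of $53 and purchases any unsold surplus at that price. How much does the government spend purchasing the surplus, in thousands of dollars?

5247

Without the control the market clears where 272 - 5p = 6p - 212, i.e. p* = 44 and q* = 52.
Since 53 > 44, the floor is binding.
At p = 53: qd = 272 - 5·53 = 7 and qs = 6·53 - 212 = 106.
Surplus = qs - qd = 99.
Government expenditure = surplus × support price = 99 × 53 = 5247.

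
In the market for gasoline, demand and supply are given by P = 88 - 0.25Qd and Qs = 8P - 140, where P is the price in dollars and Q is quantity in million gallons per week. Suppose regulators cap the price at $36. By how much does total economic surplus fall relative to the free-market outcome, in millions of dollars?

Rearranging demand gives Qd = 352 - 4P. In a free market, 352 - 4P = 8P - 140 gives the equilibrium P* = 41, Q* = 188.
The ceiling of 36 is below the equilibrium price 41, so it binds.
At P = 36: Qd = 352 - 4·36 = 208 and Qs = 8·36 - 140 = 148.
Quantity traded falls to 148. At Q = 148 the demand price is (352 - 148)/4 = 51 and the supply price is (140 + 148)/8 = 36.
Deadweight loss = ½ · (51 - 36) · (188 - 148) = ½ · 15 · 40 = 300.

300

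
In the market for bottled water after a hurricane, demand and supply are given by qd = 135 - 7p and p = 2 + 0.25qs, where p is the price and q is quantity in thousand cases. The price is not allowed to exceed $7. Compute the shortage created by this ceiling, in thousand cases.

66

Rearranging supply gives qs = 4p - 8. In a free market, 135 - 7p = 4p - 8 gives the equilibrium p* = 13, q* = 44.
Since 7 < 13, the ceiling is binding.
At p = 7: qd = 135 - 7·7 = 86 and qs = 4·7 - 8 = 20.
Shortage = qd - qs = 86 - 20 = 66.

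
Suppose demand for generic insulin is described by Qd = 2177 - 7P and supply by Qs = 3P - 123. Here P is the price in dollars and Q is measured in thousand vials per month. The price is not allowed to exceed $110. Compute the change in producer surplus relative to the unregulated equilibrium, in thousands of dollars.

Equilibrium: 2177 - 7P = 3P - 123, so 2300 = 10P and P* = 230, Q* = 567.
Since 110 < 230, the ceiling is binding.
At P = 110: Qd = 2177 - 7·110 = 1407 and Qs = 3·110 - 123 = 207.
Producer surplus without the control is ½ · (230 - 41) · 567 = 53581.5.
With the ceiling, producers sell 207 units at 110, so PS = ½ · (110 - 41) · 207 = 7141.5.
Change in producer surplus = 7141.5 - 53581.5 = -46440.

-46440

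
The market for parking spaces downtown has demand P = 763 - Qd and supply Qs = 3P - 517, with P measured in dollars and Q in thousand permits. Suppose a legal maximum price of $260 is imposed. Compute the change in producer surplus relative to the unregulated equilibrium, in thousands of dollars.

-21180

Rearranging demand gives Qd = 763 - P. Without the control the market clears where 763 - P = 3P - 517, i.e. P* = 320 and Q* = 443.
Since 260 < 320, the ceiling is binding.
At P = 260: Qd = 763 - 260 = 503 and Qs = 3·260 - 517 = 263.
Producer surplus without the control is ½ · (320 - 517/3) · 443 = 196249/6.
With the ceiling, producers sell 263 units at 260, so PS = ½ · (260 - 517/3) · 263 = 69169/6.
Change in producer surplus = 69169/6 - 196249/6 = -21180.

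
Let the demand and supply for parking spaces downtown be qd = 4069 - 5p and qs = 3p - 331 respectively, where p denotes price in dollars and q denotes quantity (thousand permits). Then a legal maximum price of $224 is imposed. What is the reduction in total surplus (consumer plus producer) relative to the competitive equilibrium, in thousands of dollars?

Equilibrium: 4069 - 5p = 3p - 331, so 4400 = 8p and p* = 550, q* = 1319.
Because the ceiling (224) lies below the market-clearing price, it is binding.
At p = 224: qd = 4069 - 5·224 = 2949 and qs = 3·224 - 331 = 341.
Quantity traded falls to 341. At q = 341 the demand price is (4069 - 341)/5 = 745.6 and the supply price is (331 + 341)/3 = 224.
Deadweight loss = ½ · (745.6 - 224) · (1319 - 341) = ½ · 521.6 · 978 = 255062.4.

255062.4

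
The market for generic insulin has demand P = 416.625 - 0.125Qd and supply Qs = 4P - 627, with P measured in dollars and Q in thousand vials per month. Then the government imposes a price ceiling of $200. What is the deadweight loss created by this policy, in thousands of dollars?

50700

Rearranging demand gives Qd = 3333 - 8P. Equilibrium: 3333 - 8P = 4P - 627, so 3960 = 12P and P* = 330, Q* = 693.
Because the ceiling (200) lies below the market-clearing price, it is binding.
At P = 200: Qd = 3333 - 8·200 = 1733 and Qs = 4·200 - 627 = 173.
Quantity traded falls to 173. At Q = 173 the demand price is (3333 - 173)/8 = 395 and the supply price is (627 + 173)/4 = 200.
Deadweight loss = ½ · (395 - 200) · (693 - 173) = ½ · 195 · 520 = 50700.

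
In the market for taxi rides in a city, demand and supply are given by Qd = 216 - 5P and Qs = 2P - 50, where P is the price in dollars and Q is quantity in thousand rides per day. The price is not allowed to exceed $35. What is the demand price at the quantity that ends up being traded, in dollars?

Without the control the market clears where 216 - 5P = 2P - 50, i.e. P* = 38 and Q* = 26.
Since 35 < 38, the ceiling is binding.
At P = 35: Qd = 216 - 5·35 = 41 and Qs = 2·35 - 50 = 20.
Only 20 units reach the market. On the demand curve, the marginal buyer's willingness to pay at Q = 20 is (216 - 20)/5 = 39.2.

39.2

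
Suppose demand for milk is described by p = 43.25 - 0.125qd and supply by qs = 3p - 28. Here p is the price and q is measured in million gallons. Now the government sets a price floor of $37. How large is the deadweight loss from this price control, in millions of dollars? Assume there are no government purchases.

132

Rearranging demand gives qd = 346 - 8p. In a free market, 346 - 8p = 3p - 28 gives the equilibrium p* = 34, q* = 74.
Since 37 > 34, the floor is binding.
At p = 37: qd = 346 - 8·37 = 50 and qs = 3·37 - 28 = 83.
Quantity traded falls to 50. At q = 50 the demand price is (346 - 50)/8 = 37 and the supply price is (28 + 50)/3 = 26.
Deadweight loss = ½ · (37 - 26) · (74 - 50) = ½ · 11 · 24 = 132.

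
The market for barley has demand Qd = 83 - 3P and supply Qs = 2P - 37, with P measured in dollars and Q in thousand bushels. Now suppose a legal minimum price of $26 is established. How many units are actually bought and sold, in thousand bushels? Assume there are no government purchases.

5

Setting quantity demanded equal to quantity supplied, 83 - 3P = 2P - 37, gives P* = 24 and Q* = 11.
Because the floor (26) lies above the market-clearing price, it is binding.
At P = 26: Qd = 83 - 3·26 = 5 and Qs = 2·26 - 37 = 15.
The quantity actually transacted is the short side, demand: 5.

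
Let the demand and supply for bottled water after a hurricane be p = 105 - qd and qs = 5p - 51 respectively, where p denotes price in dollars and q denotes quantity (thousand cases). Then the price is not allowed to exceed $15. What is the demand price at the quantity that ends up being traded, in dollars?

81

Rearranging demand gives qd = 105 - p. Without the control the market clears where 105 - p = 5p - 51, i.e. p* = 26 and q* = 79.
The ceiling of 15 is below the equilibrium price 26, so it binds.
At p = 15: qd = 105 - 15 = 90 and qs = 5·15 - 51 = 24.
Only 24 units reach the market. On the demand curve, the marginal buyer's willingness to pay at q = 24 is (105 - 24) = 81.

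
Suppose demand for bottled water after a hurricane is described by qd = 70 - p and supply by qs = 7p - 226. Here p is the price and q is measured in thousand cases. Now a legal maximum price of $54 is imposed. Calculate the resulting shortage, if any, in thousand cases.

In a free market, 70 - p = 7p - 226 gives the equilibrium p* = 37, q* = 33.
The ceiling of 54 is above the equilibrium price 37, so it is not binding; the market clears at p* = 37, q* = 33.
Since the control does not bind, there is no shortage.

0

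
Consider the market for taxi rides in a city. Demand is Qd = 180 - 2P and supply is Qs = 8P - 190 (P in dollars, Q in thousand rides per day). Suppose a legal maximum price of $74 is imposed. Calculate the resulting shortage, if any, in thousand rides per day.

0

Without the control the market clears where 180 - 2P = 8P - 190, i.e. P* = 37 and Q* = 106.
Since 74 is above P* = 37, the ceiling does not bind and the free-market outcome prevails.
Since the control does not bind, there is no shortage.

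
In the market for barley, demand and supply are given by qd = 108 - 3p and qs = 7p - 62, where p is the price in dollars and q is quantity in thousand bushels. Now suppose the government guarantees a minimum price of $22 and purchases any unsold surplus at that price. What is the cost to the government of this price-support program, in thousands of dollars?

In a free market, 108 - 3p = 7p - 62 gives the equilibrium p* = 17, q* = 57.
Because the floor (22) lies above the market-clearing price, it is binding.
At p = 22: qd = 108 - 3·22 = 42 and qs = 7·22 - 62 = 92.
Surplus = qs - qd = 50.
Government expenditure = surplus × support price = 50 × 22 = 1100.

1100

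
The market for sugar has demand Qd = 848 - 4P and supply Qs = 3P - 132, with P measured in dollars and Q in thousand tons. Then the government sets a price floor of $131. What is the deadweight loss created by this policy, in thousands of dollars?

0

Without the control the market clears where 848 - 4P = 3P - 132, i.e. P* = 140 and Q* = 288.
Since 131 is below P* = 140, the floor does not bind and the free-market outcome prevails.
Since the control does not bind, no trades are prevented and deadweight loss is zero.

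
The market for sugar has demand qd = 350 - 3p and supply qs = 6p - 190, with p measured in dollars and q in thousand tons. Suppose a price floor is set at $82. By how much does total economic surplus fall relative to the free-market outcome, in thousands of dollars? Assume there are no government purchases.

Without the control the market clears where 350 - 3p = 6p - 190, i.e. p* = 60 and q* = 170.
Because the floor (82) lies above the market-clearing price, it is binding.
At p = 82: qd = 350 - 3·82 = 104 and qs = 6·82 - 190 = 302.
Quantity traded falls to 104. At q = 104 the demand price is (350 - 104)/3 = 82 and the supply price is (190 + 104)/6 = 49.
Deadweight loss = ½ · (82 - 49) · (170 - 104) = ½ · 33 · 66 = 1089.

1089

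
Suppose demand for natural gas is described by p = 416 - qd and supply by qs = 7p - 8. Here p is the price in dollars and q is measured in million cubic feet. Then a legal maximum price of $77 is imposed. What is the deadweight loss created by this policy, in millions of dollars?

Rearranging demand gives qd = 416 - p. Equilibrium: 416 - p = 7p - 8, so 424 = 8p and p* = 53, q* = 363.
Since 77 is above p* = 53, the ceiling does not bind and the free-market outcome prevails.
Since the control does not bind, no trades are prevented and deadweight loss is zero.

0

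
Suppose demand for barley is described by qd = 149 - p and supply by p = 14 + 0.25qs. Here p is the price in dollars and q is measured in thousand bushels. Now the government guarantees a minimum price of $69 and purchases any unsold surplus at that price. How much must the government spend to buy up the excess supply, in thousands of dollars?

Rearranging supply gives qs = 4p - 56. Equilibrium: 149 - p = 4p - 56, so 205 = 5p and p* = 41, q* = 108.
Since 69 > 41, the floor is binding.
At p = 69: qd = 149 - 69 = 80 and qs = 4·69 - 56 = 220.
Surplus = qs - qd = 140.
Government expenditure = surplus × support price = 140 × 69 = 9660.

9660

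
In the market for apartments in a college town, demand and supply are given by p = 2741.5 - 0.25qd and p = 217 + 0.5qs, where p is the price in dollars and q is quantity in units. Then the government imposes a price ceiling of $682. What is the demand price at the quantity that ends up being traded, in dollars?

2509

Rearranging demand gives qd = 10966 - 4p; rearranging supply gives qs = 2p - 434. Setting quantity demanded equal to quantity supplied, 10966 - 4p = 2p - 434, gives p* = 1900 and q* = 3366.
The ceiling of 682 is below the equilibrium price 1900, so it binds.
At p = 682: qd = 10966 - 4·682 = 8238 and qs = 2·682 - 434 = 930.
Only 930 units reach the market. On the demand curve, the marginal buyer's willingness to pay at q = 930 is (10966 - 930)/4 = 2509.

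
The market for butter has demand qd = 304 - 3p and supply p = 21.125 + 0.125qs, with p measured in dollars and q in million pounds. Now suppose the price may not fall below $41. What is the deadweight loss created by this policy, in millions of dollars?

0

Rearranging supply gives qs = 8p - 169. Without the control the market clears where 304 - 3p = 8p - 169, i.e. p* = 43 and q* = 175.
The floor of 41 is below the equilibrium price 43, so it is not binding; the market clears at p* = 43, q* = 175.
Since the control does not bind, no trades are prevented and deadweight loss is zero.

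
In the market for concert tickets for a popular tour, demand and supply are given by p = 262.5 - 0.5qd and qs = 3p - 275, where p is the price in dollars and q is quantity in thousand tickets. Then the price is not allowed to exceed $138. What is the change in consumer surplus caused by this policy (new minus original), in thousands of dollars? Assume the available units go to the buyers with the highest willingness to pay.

Rearranging demand gives qd = 525 - 2p. Equilibrium: 525 - 2p = 3p - 275, so 800 = 5p and p* = 160, q* = 205.
Because the ceiling (138) lies below the market-clearing price, it is binding.
At p = 138: qd = 525 - 2·138 = 249 and qs = 3·138 - 275 = 139.
Consumer surplus without the control is ½ · (262.5 - 160) · 205 = 10506.25.
With the ceiling, 139 units are sold at 138 (assume they go to the highest-value buyers). The demand price at q = 139 is 193, so CS = ½ · [(262.5 - 138) + (193 - 138)] · 139 = 12475.25.
Change in consumer surplus = 12475.25 - 10506.25 = 1969.

1969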